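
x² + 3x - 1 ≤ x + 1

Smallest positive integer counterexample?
Testing positive integers:
x = 1: LHS = 1² + 3·1 - 1 = 3, RHS = 1 + 1 = 2; 3 ≤ 2 — FAILS  ← smallest positive counterexample

Answer: x = 1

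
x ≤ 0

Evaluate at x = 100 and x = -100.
x = 100: 100 ≤ 0 — FAILS
x = -100: -100 ≤ 0 — holds

Answer: Partially: fails for x = 100, holds for x = -100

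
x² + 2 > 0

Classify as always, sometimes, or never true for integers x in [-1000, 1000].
Over all integers in [-1000, 1000], LHS − RHS is smallest at x = 0, where it equals 2:
x = 0: LHS = 0² + 2 = 2; 2 > 0 — holds
At the ends of the range:
x = -1000: LHS = (-1000)² + 2 = 1000002; 1000002 > 0 — holds
x = 1000: LHS = 1000² + 2 = 1000002; 1000002 > 0 — holds
Hence LHS − RHS is never zero or negative, i.e. LHS > RHS throughout, so the relation holds for every integer in [-1000, 1000].

No counterexample exists.

Answer: Always true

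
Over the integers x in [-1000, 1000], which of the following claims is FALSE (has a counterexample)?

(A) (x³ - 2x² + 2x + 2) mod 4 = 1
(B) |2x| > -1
(A) x = 0: LHS = (0³ - 2·0² + 2·0 + 2) mod 4 = 2 mod 4 = 2; 2 = 1 — FAILS

(B) An absolute value is never negative, so the left side is ≥ 0 for every x, while the right side is -1. Tightest case in [-1000, 1000] is x = 0:
x = 0: LHS = |2·0| = |0| = 0; 0 > -1 — holds
Hence LHS − RHS is never zero or negative, i.e. LHS > RHS throughout, so the relation holds for every integer in [-1000, 1000].

Only (A) has a counterexample.

Answer: A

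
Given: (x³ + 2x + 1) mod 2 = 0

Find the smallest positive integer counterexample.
Testing positive integers:
x = 1: LHS = (1³ + 2·1 + 1) mod 2 = 4 mod 2 = 0; 0 = 0 — holds
x = 2: LHS = (2³ + 2·2 + 1) mod 2 = 13 mod 2 = 1; 1 = 0 — FAILS  ← smallest positive counterexample

Answer: x = 2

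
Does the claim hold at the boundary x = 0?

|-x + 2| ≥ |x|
x = 0: LHS = |-0 + 2| = |2| = 2, RHS = |0| = 0; 2 ≥ 0 — holds

The relation is satisfied at x = 0.

Answer: Yes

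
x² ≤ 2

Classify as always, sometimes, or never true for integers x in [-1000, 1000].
Holds at x = 0: LHS = 0² = 0; 0 ≤ 2 — holds
Fails at x = 2: LHS = 2² = 4; 4 ≤ 2 — FAILS
It is satisfied by some integers in the range but not all.

Answer: Sometimes true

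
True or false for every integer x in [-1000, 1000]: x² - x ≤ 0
The claim fails at x = -1:
x = -1: LHS = (-1)² - (-1) = 2; 2 ≤ 0 — FAILS

Because a single integer refutes it, the statement is false.

Answer: False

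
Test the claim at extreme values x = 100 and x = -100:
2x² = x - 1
x = 100: LHS = 2·100² = 20000, RHS = 100 - 1 = 99; 20000 = 99 — FAILS
x = -100: LHS = 2·(-100)² = 20000, RHS = (-100) - 1 = -101; 20000 = -101 — FAILS

Answer: No, fails for both x = 100 and x = -100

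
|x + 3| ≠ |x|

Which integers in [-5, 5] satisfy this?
Track d = LHS − RHS over the integers in [-5, 5]. Equality would need d = 0, but d changes sign only between consecutive integers, jumping over 0:
x = -2: LHS = |(-2) + 3| = |1| = 1, RHS = |-2| = 2; 1 ≠ 2 — holds  (d = -1)
x = -1: LHS = |(-1) + 3| = |2| = 2, RHS = |-1| = 1; 2 ≠ 1 — holds  (d = 1)
Away from these crossings d keeps a constant sign, and checking every integer in [-5, 5] confirms d ≠ 0 throughout. Hence the two sides are never equal, so the relation holds for every integer in [-5, 5].

Answer: All integers in [-5, 5]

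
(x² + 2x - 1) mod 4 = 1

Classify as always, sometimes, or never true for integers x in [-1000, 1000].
For a polynomial with integer coefficients, its value mod 4 depends only on x mod 4, so it suffices to check one representative of each residue class, x = 0, 1, 2, 3:
x = 0: LHS = (0² + 2·0 - 1) mod 4 = (-1) mod 4 = 3; 3 = 1 — FAILS
x = 1: LHS = (1² + 2·1 - 1) mod 4 = 2 mod 4 = 2; 2 = 1 — FAILS
x = 2: LHS = (2² + 2·2 - 1) mod 4 = 7 mod 4 = 3; 3 = 1 — FAILS
x = 3: LHS = (3² + 2·3 - 1) mod 4 = 14 mod 4 = 2; 2 = 1 — FAILS
The relation fails in every residue class, so the claimed relation (=) fails for every integer in [-1000, 1000].

No integer in the range satisfies it.

Answer: Never true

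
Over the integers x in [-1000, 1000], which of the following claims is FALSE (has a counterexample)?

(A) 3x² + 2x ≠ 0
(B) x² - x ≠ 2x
(A) x = 0: LHS = 3·0² + 2·0 = 0; 0 ≠ 0 — FAILS
(B) x = 0: LHS = 0² - 0 = 0, RHS = 2·0 = 0; 0 ≠ 0 — FAILS

Answer: Both A and B are false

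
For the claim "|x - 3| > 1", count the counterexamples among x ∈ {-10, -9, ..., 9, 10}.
Counterexamples in [-10, 10]: {2, 3, 4}.

Counting them gives 3 values.

Answer: 3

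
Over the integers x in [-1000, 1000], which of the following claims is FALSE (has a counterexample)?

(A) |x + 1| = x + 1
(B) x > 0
(A) x = -2: LHS = |(-2) + 1| = |-1| = 1, RHS = (-2) + 1 = -1; 1 = -1 — FAILS
(B) x = 0: 0 > 0 — FAILS

Answer: Both A and B are false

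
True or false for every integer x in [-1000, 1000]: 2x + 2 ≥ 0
The claim fails at x = -2:
x = -2: LHS = 2·(-2) + 2 = -2; -2 ≥ 0 — FAILS

Because a single integer refutes it, the statement is false.

Answer: False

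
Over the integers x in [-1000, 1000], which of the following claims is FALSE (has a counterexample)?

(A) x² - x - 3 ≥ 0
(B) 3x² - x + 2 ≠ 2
(A) x = 0: LHS = 0² - 0 - 3 = -3; -3 ≥ 0 — FAILS
(B) x = 0: LHS = 3·0² - 0 + 2 = 2; 2 ≠ 2 — FAILS

Answer: Both A and B are false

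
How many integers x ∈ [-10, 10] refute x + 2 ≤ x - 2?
Counterexamples in [-10, 10]: {-10, -9, -8, -7, -6, -5, -4, -3, -2, -1, 0, 1, 2, 3, 4, 5, 6, 7, 8, 9, 10}.

Counting them gives 21 values.

Answer: 21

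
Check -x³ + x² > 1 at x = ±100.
x = 100: LHS = -100³ + 100² = -990000; -990000 > 1 — FAILS
x = -100: LHS = -(-100)³ + (-100)² = 1010000; 1010000 > 1 — holds

Answer: Partially: fails for x = 100, holds for x = -100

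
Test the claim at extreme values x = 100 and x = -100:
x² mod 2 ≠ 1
x = 100: LHS = (100²) mod 2 = 10000 mod 2 = 0; 0 ≠ 1 — holds
x = -100: LHS = ((-100)²) mod 2 = 10000 mod 2 = 0; 0 ≠ 1 — holds

Answer: Yes, holds for both x = 100 and x = -100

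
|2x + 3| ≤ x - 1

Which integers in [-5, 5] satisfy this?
Over all integers in [-5, 5], LHS − RHS is smallest at x = -1, where it equals 3:
x = -1: LHS = |2·(-1) + 3| = |1| = 1, RHS = (-1) - 1 = -2; 1 ≤ -2 — FAILS
At the ends of the range:
x = -5: LHS = |2·(-5) + 3| = |-7| = 7, RHS = (-5) - 1 = -6; 7 ≤ -6 — FAILS
x = 5: LHS = |2·5 + 3| = |13| = 13, RHS = 5 - 1 = 4; 13 ≤ 4 — FAILS
Hence LHS − RHS is never zero or negative, i.e. LHS > RHS throughout, so the claimed relation (≤) fails for every integer in [-5, 5].

Answer: None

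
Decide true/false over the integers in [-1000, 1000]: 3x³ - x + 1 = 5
The claim fails at x = 0:
x = 0: LHS = 3·0³ - 0 + 1 = 1; 1 = 5 — FAILS

Because a single integer refutes it, the statement is false.

Answer: False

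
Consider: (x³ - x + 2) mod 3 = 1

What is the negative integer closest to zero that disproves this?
Testing negative integers from -1 downward:
x = -1: LHS = ((-1)³ - (-1) + 2) mod 3 = 2 mod 3 = 2; 2 = 1 — FAILS  ← closest negative counterexample to 0

Answer: x = -1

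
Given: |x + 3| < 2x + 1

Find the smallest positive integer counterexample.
Testing positive integers:
x = 1: LHS = |1 + 3| = |4| = 4, RHS = 2·1 + 1 = 3; 4 < 3 — FAILS  ← smallest positive counterexample

Answer: x = 1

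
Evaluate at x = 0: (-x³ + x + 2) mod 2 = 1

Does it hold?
x = 0: LHS = (-0³ + 0 + 2) mod 2 = 2 mod 2 = 0; 0 = 1 — FAILS

The relation fails at x = 0, so x = 0 is a counterexample.

Answer: No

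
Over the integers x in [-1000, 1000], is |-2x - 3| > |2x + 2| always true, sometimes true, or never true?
Holds at x = 0: LHS = |-2·0 - 3| = |-3| = 3, RHS = |2·0 + 2| = |2| = 2; 3 > 2 — holds
Fails at x = -2: LHS = |-2·(-2) - 3| = |1| = 1, RHS = |2·(-2) + 2| = |-2| = 2; 1 > 2 — FAILS
It is satisfied by some integers in the range but not all.

Answer: Sometimes true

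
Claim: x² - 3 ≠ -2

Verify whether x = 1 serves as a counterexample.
Substitute x = 1 into the relation:
x = 1: LHS = 1² - 3 = -2; -2 ≠ -2 — FAILS

Since the claim fails at x = 1, this value is a counterexample.

Answer: Yes, x = 1 is a counterexample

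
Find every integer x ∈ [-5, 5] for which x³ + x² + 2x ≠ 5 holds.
Track d = LHS − RHS over the integers in [-5, 5]. Equality would need d = 0, but d changes sign only between consecutive integers, jumping over 0:
x = 1: LHS = 1³ + 1² + 2·1 = 4; 4 ≠ 5 — holds  (d = -1)
x = 2: LHS = 2³ + 2² + 2·2 = 16; 16 ≠ 5 — holds  (d = 11)
Away from these crossings d keeps a constant sign, and checking every integer in [-5, 5] confirms d ≠ 0 throughout. Hence the two sides are never equal, so the relation holds for every integer in [-5, 5].

Answer: All integers in [-5, 5]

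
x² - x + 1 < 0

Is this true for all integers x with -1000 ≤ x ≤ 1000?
The claim fails at x = 0:
x = 0: LHS = 0² - 0 + 1 = 1; 1 < 0 — FAILS

Because a single integer refutes it, the statement is false.

Answer: False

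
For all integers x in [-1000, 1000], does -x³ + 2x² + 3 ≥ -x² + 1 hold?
The claim fails at x = 4:
x = 4: LHS = -4³ + 2·4² + 3 = -29, RHS = -4² + 1 = -15; -29 ≥ -15 — FAILS

Because a single integer refutes it, the statement is false.

Answer: False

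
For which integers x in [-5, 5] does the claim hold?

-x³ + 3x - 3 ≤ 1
Holds for: {-2, -1, 0, 1, 2, 3, 4, 5}
Fails for: {-5, -4, -3}

Answer: {-2, -1, 0, 1, 2, 3, 4, 5}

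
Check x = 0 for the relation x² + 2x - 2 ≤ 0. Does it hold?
x = 0: LHS = 0² + 2·0 - 2 = -2; -2 ≤ 0 — holds

The relation is satisfied at x = 0.

Answer: Yes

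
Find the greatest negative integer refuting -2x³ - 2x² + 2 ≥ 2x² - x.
Testing negative integers from -1 downward:
x = -1: LHS = -2·(-1)³ - 2·(-1)² + 2 = 2, RHS = 2·(-1)² - (-1) = 3; 2 ≥ 3 — FAILS  ← closest negative counterexample to 0

Answer: x = -1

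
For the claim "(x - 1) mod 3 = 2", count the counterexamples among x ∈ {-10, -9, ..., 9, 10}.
Counterexamples in [-10, 10]: {-10, -8, -7, -5, -4, -2, -1, 1, 2, 4, 5, 7, 8, 10}.

Counting them gives 14 values.

Answer: 14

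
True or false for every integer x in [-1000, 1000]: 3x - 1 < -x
The claim fails at x = 1:
x = 1: LHS = 3·1 - 1 = 2; 2 < -1 — FAILS

Because a single integer refutes it, the statement is false.

Answer: False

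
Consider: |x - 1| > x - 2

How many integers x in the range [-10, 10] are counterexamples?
Over all integers in [-10, 10], LHS − RHS is smallest at x = 1, where it equals 1:
x = 1: LHS = |1 - 1| = |0| = 0, RHS = 1 - 2 = -1; 0 > -1 — holds
At the ends of the range:
x = -10: LHS = |(-10) - 1| = |-11| = 11, RHS = (-10) - 2 = -12; 11 > -12 — holds
x = 10: LHS = |10 - 1| = |9| = 9, RHS = 10 - 2 = 8; 9 > 8 — holds
Hence LHS − RHS is never zero or negative, i.e. LHS > RHS throughout, so the relation holds for every integer in [-10, 10].

No counterexample appears in that range.

Answer: 0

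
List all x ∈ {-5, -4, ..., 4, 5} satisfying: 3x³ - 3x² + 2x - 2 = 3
Track d = LHS − RHS over the integers in [-5, 5]. Equality would need d = 0, but d changes sign only between consecutive integers, jumping over 0:
x = 1: LHS = 3·1³ - 3·1² + 2·1 - 2 = 0; 0 = 3 — FAILS  (d = -3)
x = 2: LHS = 3·2³ - 3·2² + 2·2 - 2 = 14; 14 = 3 — FAILS  (d = 11)
Away from these crossings d keeps a constant sign, and checking every integer in [-5, 5] confirms d ≠ 0 throughout. Hence the two sides are never equal, so the claimed relation (=) fails for every integer in [-5, 5].

Answer: None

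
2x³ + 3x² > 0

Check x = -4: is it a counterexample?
Substitute x = -4 into the relation:
x = -4: LHS = 2·(-4)³ + 3·(-4)² = -80; -80 > 0 — FAILS

Since the claim fails at x = -4, this value is a counterexample.

Answer: Yes, x = -4 is a counterexample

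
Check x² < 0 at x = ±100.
x = 100: LHS = 100² = 10000; 10000 < 0 — FAILS
x = -100: LHS = (-100)² = 10000; 10000 < 0 — FAILS

Answer: No, fails for both x = 100 and x = -100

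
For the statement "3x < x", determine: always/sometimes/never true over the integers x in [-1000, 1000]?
Holds at x = -1: LHS = 3·(-1) = -3; -3 < -1 — holds
Fails at x = 0: LHS = 3·0 = 0; 0 < 0 — FAILS
It is satisfied by some integers in the range but not all.

Answer: Sometimes true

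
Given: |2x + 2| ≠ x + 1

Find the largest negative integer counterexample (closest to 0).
Testing negative integers from -1 downward:
x = -1: LHS = |2·(-1) + 2| = |0| = 0, RHS = (-1) + 1 = 0; 0 ≠ 0 — FAILS  ← closest negative counterexample to 0

Answer: x = -1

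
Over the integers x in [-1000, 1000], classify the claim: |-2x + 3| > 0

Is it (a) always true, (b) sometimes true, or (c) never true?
Over all integers in [-1000, 1000], LHS − RHS is smallest at x = 1, where it equals 1:
x = 1: LHS = |-2·1 + 3| = |1| = 1; 1 > 0 — holds
At the ends of the range:
x = -1000: LHS = |-2·(-1000) + 3| = |2003| = 2003; 2003 > 0 — holds
x = 1000: LHS = |-2·1000 + 3| = |-1997| = 1997; 1997 > 0 — holds
Hence LHS − RHS is never zero or negative, i.e. LHS > RHS throughout, so the relation holds for every integer in [-1000, 1000].

No counterexample exists.

Answer: Always true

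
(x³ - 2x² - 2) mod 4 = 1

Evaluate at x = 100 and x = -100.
x = 100: LHS = (100³ - 2·100² - 2) mod 4 = 979998 mod 4 = 2; 2 = 1 — FAILS
x = -100: LHS = ((-100)³ - 2·(-100)² - 2) mod 4 = (-1020002) mod 4 = 2; 2 = 1 — FAILS

Answer: No, fails for both x = 100 and x = -100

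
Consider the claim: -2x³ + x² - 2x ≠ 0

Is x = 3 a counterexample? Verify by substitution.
Substitute x = 3 into the relation:
x = 3: LHS = -2·3³ + 3² - 2·3 = -51; -51 ≠ 0 — holds

The claim holds here, so x = 3 is not a counterexample. (A counterexample exists elsewhere, e.g. x = 0.)

Answer: No, x = 3 is not a counterexample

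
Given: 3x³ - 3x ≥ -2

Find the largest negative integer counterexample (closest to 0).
Testing negative integers from -1 downward:
x = -1: LHS = 3·(-1)³ - 3·(-1) = 0; 0 ≥ -2 — holds
x = -2: LHS = 3·(-2)³ - 3·(-2) = -18; -18 ≥ -2 — FAILS  ← closest negative counterexample to 0

Answer: x = -2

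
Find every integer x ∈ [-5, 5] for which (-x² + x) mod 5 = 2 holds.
For a polynomial with integer coefficients, its value mod 5 depends only on x mod 5, so it suffices to check one representative of each residue class, x = 0, 1, 2, 3, 4:
x = 0: LHS = (-0² + 0) mod 5 = 0 mod 5 = 0; 0 = 2 — FAILS
x = 1: LHS = (-1² + 1) mod 5 = 0 mod 5 = 0; 0 = 2 — FAILS
x = 2: LHS = (-2² + 2) mod 5 = (-2) mod 5 = 3; 3 = 2 — FAILS
x = 3: LHS = (-3² + 3) mod 5 = (-6) mod 5 = 4; 4 = 2 — FAILS
x = 4: LHS = (-4² + 4) mod 5 = (-12) mod 5 = 3; 3 = 2 — FAILS
The relation fails in every residue class, so the claimed relation (=) fails for every integer in [-5, 5].

Answer: None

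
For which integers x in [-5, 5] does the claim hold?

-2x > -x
Holds for: {-5, -4, -3, -2, -1}
Fails for: {0, 1, 2, 3, 4, 5}

Answer: {-5, -4, -3, -2, -1}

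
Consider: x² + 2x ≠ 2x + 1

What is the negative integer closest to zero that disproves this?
Testing negative integers from -1 downward:
x = -1: LHS = (-1)² + 2·(-1) = -1, RHS = 2·(-1) + 1 = -1; -1 ≠ -1 — FAILS  ← closest negative counterexample to 0

Answer: x = -1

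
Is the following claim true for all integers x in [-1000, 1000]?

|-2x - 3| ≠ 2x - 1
Over all integers in [-1000, 1000], LHS − RHS is always positive; it is smallest at x = 0, where it equals 4:
x = 0: LHS = |-2·0 - 3| = |-3| = 3, RHS = 2·0 - 1 = -1; 3 ≠ -1 — holds
At the ends of the range:
x = -1000: LHS = |-2·(-1000) - 3| = |1997| = 1997, RHS = 2·(-1000) - 1 = -2001; 1997 ≠ -2001 — holds
x = 1000: LHS = |-2·1000 - 3| = |-2003| = 2003, RHS = 2·1000 - 1 = 1999; 2003 ≠ 1999 — holds
Hence LHS − RHS is never 0, i.e. the two sides are never equal, so the relation holds for every integer in [-1000, 1000].

No counterexample exists.

Answer: True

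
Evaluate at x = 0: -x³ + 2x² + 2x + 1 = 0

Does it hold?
x = 0: LHS = -0³ + 2·0² + 2·0 + 1 = 1; 1 = 0 — FAILS

The relation fails at x = 0, so x = 0 is a counterexample.

Answer: No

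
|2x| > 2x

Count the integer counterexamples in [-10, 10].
Counterexamples in [-10, 10]: {0, 1, 2, 3, 4, 5, 6, 7, 8, 9, 10}.

Counting them gives 11 values.

Answer: 11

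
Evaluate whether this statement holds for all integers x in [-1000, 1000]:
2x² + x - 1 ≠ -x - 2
Over all integers in [-1000, 1000], LHS − RHS is always positive; it is smallest at x = 0, where it equals 1:
x = 0: LHS = 2·0² + 0 - 1 = -1, RHS = -0 - 2 = -2; -1 ≠ -2 — holds
At the ends of the range:
x = -1000: LHS = 2·(-1000)² + (-1000) - 1 = 1998999, RHS = -(-1000) - 2 = 998; 1998999 ≠ 998 — holds
x = 1000: LHS = 2·1000² + 1000 - 1 = 2000999, RHS = -1000 - 2 = -1002; 2000999 ≠ -1002 — holds
Hence LHS − RHS is never 0, i.e. the two sides are never equal, so the relation holds for every integer in [-1000, 1000].

No counterexample exists.

Answer: True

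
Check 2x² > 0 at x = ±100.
x = 100: LHS = 2·100² = 20000; 20000 > 0 — holds
x = -100: LHS = 2·(-100)² = 20000; 20000 > 0 — holds

Answer: Yes, holds for both x = 100 and x = -100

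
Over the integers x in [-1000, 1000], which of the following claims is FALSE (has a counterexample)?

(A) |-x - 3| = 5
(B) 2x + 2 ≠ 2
(A) x = 0: LHS = |-0 - 3| = |-3| = 3; 3 = 5 — FAILS
(B) x = 0: LHS = 2·0 + 2 = 2; 2 ≠ 2 — FAILS

Answer: Both A and B are false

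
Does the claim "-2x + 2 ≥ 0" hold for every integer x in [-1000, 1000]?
The claim fails at x = 2:
x = 2: LHS = -2·2 + 2 = -2; -2 ≥ 0 — FAILS

Because a single integer refutes it, the statement is false.

Answer: False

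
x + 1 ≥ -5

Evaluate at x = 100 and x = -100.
x = 100: LHS = 100 + 1 = 101; 101 ≥ -5 — holds
x = -100: LHS = (-100) + 1 = -99; -99 ≥ -5 — FAILS

Answer: Partially: holds for x = 100, fails for x = -100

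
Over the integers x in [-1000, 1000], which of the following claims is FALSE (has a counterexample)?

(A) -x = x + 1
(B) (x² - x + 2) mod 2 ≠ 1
(A) x = 0: LHS = -0 = 0, RHS = 0 + 1 = 1; 0 = 1 — FAILS

(B) For a polynomial with integer coefficients, its value mod 2 depends only on x mod 2, so it suffices to check one representative of each residue class, x = 0, 1:
x = 0: LHS = (0² - 0 + 2) mod 2 = 2 mod 2 = 0; 0 ≠ 1 — holds
x = 1: LHS = (1² - 1 + 2) mod 2 = 2 mod 2 = 0; 0 ≠ 1 — holds
The relation holds in every residue class, so the relation holds for every integer in [-1000, 1000].

Only (A) has a counterexample.

Answer: A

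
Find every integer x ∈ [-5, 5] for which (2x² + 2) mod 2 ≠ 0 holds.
For a polynomial with integer coefficients, its value mod 2 depends only on x mod 2, so it suffices to check one representative of each residue class, x = 0, 1:
x = 0: LHS = (2·0² + 2) mod 2 = 2 mod 2 = 0; 0 ≠ 0 — FAILS
x = 1: LHS = (2·1² + 2) mod 2 = 4 mod 2 = 0; 0 ≠ 0 — FAILS
The relation fails in every residue class, so the claimed relation (≠) fails for every integer in [-5, 5].

Answer: None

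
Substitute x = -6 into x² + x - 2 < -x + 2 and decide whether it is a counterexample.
Substitute x = -6 into the relation:
x = -6: LHS = (-6)² + (-6) - 2 = 28, RHS = -(-6) + 2 = 8; 28 < 8 — FAILS

Since the claim fails at x = -6, this value is a counterexample.

Answer: Yes, x = -6 is a counterexample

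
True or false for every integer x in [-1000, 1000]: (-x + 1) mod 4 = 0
The claim fails at x = 0:
x = 0: LHS = (-0 + 1) mod 4 = 1 mod 4 = 1; 1 = 0 — FAILS

Because a single integer refutes it, the statement is false.

Answer: False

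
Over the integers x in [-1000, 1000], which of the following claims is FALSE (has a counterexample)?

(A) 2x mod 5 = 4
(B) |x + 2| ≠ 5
(A) x = 0: LHS = (2·0) mod 5 = 0 mod 5 = 0; 0 = 4 — FAILS
(B) x = 3: LHS = |3 + 2| = |5| = 5; 5 ≠ 5 — FAILS

Answer: Both A and B are false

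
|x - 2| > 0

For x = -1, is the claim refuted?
Substitute x = -1 into the relation:
x = -1: LHS = |(-1) - 2| = |-3| = 3; 3 > 0 — holds

The claim holds here, so x = -1 is not a counterexample. (A counterexample exists elsewhere, e.g. x = 2.)

Answer: No, x = -1 is not a counterexample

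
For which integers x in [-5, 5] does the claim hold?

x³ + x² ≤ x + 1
Holds for: {-5, -4, -3, -2, -1, 0, 1}
Fails for: {2, 3, 4, 5}

Answer: {-5, -4, -3, -2, -1, 0, 1}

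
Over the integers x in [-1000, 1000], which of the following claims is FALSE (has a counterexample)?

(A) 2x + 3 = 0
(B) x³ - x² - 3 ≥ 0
(A) x = 0: LHS = 2·0 + 3 = 3; 3 = 0 — FAILS
(B) x = 0: LHS = 0³ - 0² - 3 = -3; -3 ≥ 0 — FAILS

Answer: Both A and B are false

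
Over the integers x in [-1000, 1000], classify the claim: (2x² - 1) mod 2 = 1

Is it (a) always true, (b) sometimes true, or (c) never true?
For a polynomial with integer coefficients, its value mod 2 depends only on x mod 2, so it suffices to check one representative of each residue class, x = 0, 1:
x = 0: LHS = (2·0² - 1) mod 2 = (-1) mod 2 = 1; 1 = 1 — holds
x = 1: LHS = (2·1² - 1) mod 2 = 1 mod 2 = 1; 1 = 1 — holds
The relation holds in every residue class, so the relation holds for every integer in [-1000, 1000].

No counterexample exists.

Answer: Always true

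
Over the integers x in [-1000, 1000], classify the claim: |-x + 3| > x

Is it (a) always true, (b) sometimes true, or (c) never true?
Holds at x = 0: LHS = |-0 + 3| = |3| = 3; 3 > 0 — holds
Fails at x = 2: LHS = |-2 + 3| = |1| = 1; 1 > 2 — FAILS
It is satisfied by some integers in the range but not all.

Answer: Sometimes true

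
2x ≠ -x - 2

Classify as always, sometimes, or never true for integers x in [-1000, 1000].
Track d = LHS − RHS over the integers in [-1000, 1000]. Equality would need d = 0, but d changes sign only between consecutive integers, jumping over 0:
x = -1: LHS = 2·(-1) = -2, RHS = -(-1) - 2 = -1; -2 ≠ -1 — holds  (d = -1)
x = 0: LHS = 2·0 = 0, RHS = -0 - 2 = -2; 0 ≠ -2 — holds  (d = 2)
Away from these crossings d keeps a constant sign, and checking every integer in [-1000, 1000] confirms d ≠ 0 throughout. Hence the two sides are never equal, so the relation holds for every integer in [-1000, 1000].

No counterexample exists.

Answer: Always true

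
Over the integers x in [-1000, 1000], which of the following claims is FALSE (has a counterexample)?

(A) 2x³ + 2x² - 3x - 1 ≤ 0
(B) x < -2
(A) x = -1: LHS = 2·(-1)³ + 2·(-1)² - 3·(-1) - 1 = 2; 2 ≤ 0 — FAILS
(B) x = 0: 0 < -2 — FAILS

Answer: Both A and B are false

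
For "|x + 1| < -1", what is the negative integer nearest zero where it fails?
Testing negative integers from -1 downward:
x = -1: LHS = |(-1) + 1| = |0| = 0; 0 < -1 — FAILS  ← closest negative counterexample to 0

Answer: x = -1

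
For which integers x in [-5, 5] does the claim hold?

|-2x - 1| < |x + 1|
Over all integers in [-5, 5], LHS − RHS is smallest at x = 0, where it equals 0:
x = 0: LHS = |-2·0 - 1| = |-1| = 1, RHS = |0 + 1| = |1| = 1; 1 < 1 — FAILS
At the ends of the range:
x = -5: LHS = |-2·(-5) - 1| = |9| = 9, RHS = |(-5) + 1| = |-4| = 4; 9 < 4 — FAILS
x = 5: LHS = |-2·5 - 1| = |-11| = 11, RHS = |5 + 1| = |6| = 6; 11 < 6 — FAILS
Hence LHS − RHS is never negative, i.e. LHS ≥ RHS throughout, so the claimed relation (<) fails for every integer in [-5, 5].

Answer: None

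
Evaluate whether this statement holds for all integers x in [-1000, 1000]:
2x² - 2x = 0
The claim fails at x = -1:
x = -1: LHS = 2·(-1)² - 2·(-1) = 4; 4 = 0 — FAILS

Because a single integer refutes it, the statement is false.

Answer: False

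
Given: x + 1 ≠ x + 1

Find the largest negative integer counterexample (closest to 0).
Testing negative integers from -1 downward:
x = -1: LHS = (-1) + 1 = 0, RHS = (-1) + 1 = 0; 0 ≠ 0 — FAILS  ← closest negative counterexample to 0

Answer: x = -1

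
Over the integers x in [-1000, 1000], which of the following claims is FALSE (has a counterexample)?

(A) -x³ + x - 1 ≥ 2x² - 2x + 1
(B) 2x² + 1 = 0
(A) x = 0: LHS = -0³ + 0 - 1 = -1, RHS = 2·0² - 2·0 + 1 = 1; -1 ≥ 1 — FAILS
(B) x = 0: LHS = 2·0² + 1 = 1; 1 = 0 — FAILS

Answer: Both A and B are false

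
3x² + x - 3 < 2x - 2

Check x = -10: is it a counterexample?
Substitute x = -10 into the relation:
x = -10: LHS = 3·(-10)² + (-10) - 3 = 287, RHS = 2·(-10) - 2 = -22; 287 < -22 — FAILS

Since the claim fails at x = -10, this value is a counterexample.

Answer: Yes, x = -10 is a counterexample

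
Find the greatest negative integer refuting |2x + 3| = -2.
Testing negative integers from -1 downward:
x = -1: LHS = |2·(-1) + 3| = |1| = 1; 1 = -2 — FAILS  ← closest negative counterexample to 0

Answer: x = -1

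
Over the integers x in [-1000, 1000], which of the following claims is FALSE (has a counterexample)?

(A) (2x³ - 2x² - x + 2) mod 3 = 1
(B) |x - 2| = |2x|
(A) x = 0: LHS = (2·0³ - 2·0² - 0 + 2) mod 3 = 2 mod 3 = 2; 2 = 1 — FAILS
(B) x = 0: LHS = |0 - 2| = |-2| = 2, RHS = |2·0| = |0| = 0; 2 = 0 — FAILS

Answer: Both A and B are false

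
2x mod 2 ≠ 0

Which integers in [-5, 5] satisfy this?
For a polynomial with integer coefficients, its value mod 2 depends only on x mod 2, so it suffices to check one representative of each residue class, x = 0, 1:
x = 0: LHS = (2·0) mod 2 = 0 mod 2 = 0; 0 ≠ 0 — FAILS
x = 1: LHS = (2·1) mod 2 = 2 mod 2 = 0; 0 ≠ 0 — FAILS
The relation fails in every residue class, so the claimed relation (≠) fails for every integer in [-5, 5].

Answer: None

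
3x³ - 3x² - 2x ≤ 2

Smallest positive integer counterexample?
Testing positive integers:
x = 1: LHS = 3·1³ - 3·1² - 2·1 = -2; -2 ≤ 2 — holds
x = 2: LHS = 3·2³ - 3·2² - 2·2 = 8; 8 ≤ 2 — FAILS  ← smallest positive counterexample

Answer: x = 2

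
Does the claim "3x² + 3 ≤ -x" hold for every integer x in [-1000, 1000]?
The claim fails at x = 0:
x = 0: LHS = 3·0² + 3 = 3, RHS = -0 = 0; 3 ≤ 0 — FAILS

Because a single integer refutes it, the statement is false.

Answer: False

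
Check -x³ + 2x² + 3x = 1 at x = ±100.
x = 100: LHS = -100³ + 2·100² + 3·100 = -979700; -979700 = 1 — FAILS
x = -100: LHS = -(-100)³ + 2·(-100)² + 3·(-100) = 1019700; 1019700 = 1 — FAILS

Answer: No, fails for both x = 100 and x = -100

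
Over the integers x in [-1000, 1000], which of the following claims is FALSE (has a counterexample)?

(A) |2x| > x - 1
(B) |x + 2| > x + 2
(A) Over all integers in [-1000, 1000], LHS − RHS is smallest at x = 0, where it equals 1:
x = 0: LHS = |2·0| = |0| = 0, RHS = 0 - 1 = -1; 0 > -1 — holds
At the ends of the range:
x = -1000: LHS = |2·(-1000)| = |-2000| = 2000, RHS = (-1000) - 1 = -1001; 2000 > -1001 — holds
x = 1000: LHS = |2·1000| = |2000| = 2000, RHS = 1000 - 1 = 999; 2000 > 999 — holds
Hence LHS − RHS is never zero or negative, i.e. LHS > RHS throughout, so the relation holds for every integer in [-1000, 1000].

(B) x = 0: LHS = |0 + 2| = |2| = 2, RHS = 0 + 2 = 2; 2 > 2 — FAILS

Only (B) has a counterexample.

Answer: B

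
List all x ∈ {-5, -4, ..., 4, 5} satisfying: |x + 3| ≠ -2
An absolute value is never negative, so the left side is ≥ 0 for every x, while the right side is -2. Tightest case in [-5, 5] is x = -3:
x = -3: LHS = |(-3) + 3| = |0| = 0; 0 ≠ -2 — holds
Hence LHS − RHS is never 0, i.e. the two sides are never equal, so the relation holds for every integer in [-5, 5].

Answer: All integers in [-5, 5]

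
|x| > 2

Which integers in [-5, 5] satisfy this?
Holds for: {-5, -4, -3, 3, 4, 5}
Fails for: {-2, -1, 0, 1, 2}

Answer: {-5, -4, -3, 3, 4, 5}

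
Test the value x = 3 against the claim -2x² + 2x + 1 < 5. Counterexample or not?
Substitute x = 3 into the relation:
x = 3: LHS = -2·3² + 2·3 + 1 = -11; -11 < 5 — holds

The relation holds at x = 3, so it is not a counterexample.

Answer: No, x = 3 is not a counterexample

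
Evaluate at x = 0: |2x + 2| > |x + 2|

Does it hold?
x = 0: LHS = |2·0 + 2| = |2| = 2, RHS = |0 + 2| = |2| = 2; 2 > 2 — FAILS

The relation fails at x = 0, so x = 0 is a counterexample.

Answer: No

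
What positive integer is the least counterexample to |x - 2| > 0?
Testing positive integers:
x = 1: LHS = |1 - 2| = |-1| = 1; 1 > 0 — holds
x = 2: LHS = |2 - 2| = |0| = 0; 0 > 0 — FAILS  ← smallest positive counterexample

Answer: x = 2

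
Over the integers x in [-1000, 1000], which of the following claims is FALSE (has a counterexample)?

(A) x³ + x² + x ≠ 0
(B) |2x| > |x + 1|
(A) x = 0: LHS = 0³ + 0² + 0 = 0; 0 ≠ 0 — FAILS
(B) x = 0: LHS = |2·0| = |0| = 0, RHS = |0 + 1| = |1| = 1; 0 > 1 — FAILS

Answer: Both A and B are false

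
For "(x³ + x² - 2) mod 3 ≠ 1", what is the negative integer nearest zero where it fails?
Testing negative integers from -1 downward:
x = -1: LHS = ((-1)³ + (-1)² - 2) mod 3 = (-2) mod 3 = 1; 1 ≠ 1 — FAILS  ← closest negative counterexample to 0

Answer: x = -1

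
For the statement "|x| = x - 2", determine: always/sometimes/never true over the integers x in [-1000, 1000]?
Over all integers in [-1000, 1000], LHS − RHS is always positive; it is smallest at x = 0, where it equals 2:
x = 0: LHS = |0| = 0, RHS = 0 - 2 = -2; 0 = -2 — FAILS
At the ends of the range:
x = -1000: LHS = |-1000| = 1000, RHS = (-1000) - 2 = -1002; 1000 = -1002 — FAILS
x = 1000: LHS = |1000| = 1000, RHS = 1000 - 2 = 998; 1000 = 998 — FAILS
Hence LHS − RHS is never 0, i.e. the two sides are never equal, so the claimed relation (=) fails for every integer in [-1000, 1000].

No integer in the range satisfies it.

Answer: Never true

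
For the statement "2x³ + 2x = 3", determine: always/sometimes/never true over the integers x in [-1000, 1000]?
Track d = LHS − RHS over the integers in [-1000, 1000]. Equality would need d = 0, but d changes sign only between consecutive integers, jumping over 0:
x = 0: LHS = 2·0³ + 2·0 = 0; 0 = 3 — FAILS  (d = -3)
x = 1: LHS = 2·1³ + 2·1 = 4; 4 = 3 — FAILS  (d = 1)
Away from these crossings d keeps a constant sign, and checking every integer in [-1000, 1000] confirms d ≠ 0 throughout. Hence the two sides are never equal, so the claimed relation (=) fails for every integer in [-1000, 1000].

No integer in the range satisfies it.

Answer: Never true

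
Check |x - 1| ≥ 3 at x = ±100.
x = 100: LHS = |100 - 1| = |99| = 99; 99 ≥ 3 — holds
x = -100: LHS = |(-100) - 1| = |-101| = 101; 101 ≥ 3 — holds

Answer: Yes, holds for both x = 100 and x = -100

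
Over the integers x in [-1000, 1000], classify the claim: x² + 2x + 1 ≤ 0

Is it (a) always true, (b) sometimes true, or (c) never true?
Holds at x = -1: LHS = (-1)² + 2·(-1) + 1 = 0; 0 ≤ 0 — holds
Fails at x = 0: LHS = 0² + 2·0 + 1 = 1; 1 ≤ 0 — FAILS
It is satisfied by some integers in the range but not all.

Answer: Sometimes true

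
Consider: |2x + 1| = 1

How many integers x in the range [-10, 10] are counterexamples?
Counterexamples in [-10, 10]: {-10, -9, -8, -7, -6, -5, -4, -3, -2, 1, 2, 3, 4, 5, 6, 7, 8, 9, 10}.

Counting them gives 19 values.

Answer: 19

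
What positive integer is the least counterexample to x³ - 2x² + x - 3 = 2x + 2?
Testing positive integers:
x = 1: LHS = 1³ - 2·1² + 1 - 3 = -3, RHS = 2·1 + 2 = 4; -3 = 4 — FAILS  ← smallest positive counterexample

Answer: x = 1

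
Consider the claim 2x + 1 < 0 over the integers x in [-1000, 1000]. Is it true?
The claim fails at x = 0:
x = 0: LHS = 2·0 + 1 = 1; 1 < 0 — FAILS

Because a single integer refutes it, the statement is false.

Answer: False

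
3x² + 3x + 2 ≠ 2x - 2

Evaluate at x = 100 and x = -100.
x = 100: LHS = 3·100² + 3·100 + 2 = 30302, RHS = 2·100 - 2 = 198; 30302 ≠ 198 — holds
x = -100: LHS = 3·(-100)² + 3·(-100) + 2 = 29702, RHS = 2·(-100) - 2 = -202; 29702 ≠ -202 — holds

Answer: Yes, holds for both x = 100 and x = -100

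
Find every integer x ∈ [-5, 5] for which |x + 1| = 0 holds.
Holds for: {-1}
Fails for: {-5, -4, -3, -2, 0, 1, 2, 3, 4, 5}

Answer: {-1}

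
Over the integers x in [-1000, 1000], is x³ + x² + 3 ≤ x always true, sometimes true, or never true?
Holds at x = -3: LHS = (-3)³ + (-3)² + 3 = -15; -15 ≤ -3 — holds
Fails at x = 0: LHS = 0³ + 0² + 3 = 3; 3 ≤ 0 — FAILS
It is satisfied by some integers in the range but not all.

Answer: Sometimes true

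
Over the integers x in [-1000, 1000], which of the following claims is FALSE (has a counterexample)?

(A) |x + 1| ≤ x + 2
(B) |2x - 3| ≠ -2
(A) x = -2: LHS = |(-2) + 1| = |-1| = 1, RHS = (-2) + 2 = 0; 1 ≤ 0 — FAILS

(B) An absolute value is never negative, so the left side is ≥ 0 for every x, while the right side is -2. Tightest case in [-1000, 1000] is x = 1:
x = 1: LHS = |2·1 - 3| = |-1| = 1; 1 ≠ -2 — holds
Hence LHS − RHS is never 0, i.e. the two sides are never equal, so the relation holds for every integer in [-1000, 1000].

Only (A) has a counterexample.

Answer: A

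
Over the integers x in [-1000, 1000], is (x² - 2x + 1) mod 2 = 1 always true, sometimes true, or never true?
Holds at x = 0: LHS = (0² - 2·0 + 1) mod 2 = 1 mod 2 = 1; 1 = 1 — holds
Fails at x = 1: LHS = (1² - 2·1 + 1) mod 2 = 0 mod 2 = 0; 0 = 1 — FAILS
It is satisfied by some integers in the range but not all.

Answer: Sometimes true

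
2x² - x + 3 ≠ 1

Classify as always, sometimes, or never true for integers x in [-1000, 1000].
Over all integers in [-1000, 1000], LHS − RHS is always positive; it is smallest at x = 0, where it equals 2:
x = 0: LHS = 2·0² - 0 + 3 = 3; 3 ≠ 1 — holds
At the ends of the range:
x = -1000: LHS = 2·(-1000)² - (-1000) + 3 = 2001003; 2001003 ≠ 1 — holds
x = 1000: LHS = 2·1000² - 1000 + 3 = 1999003; 1999003 ≠ 1 — holds
Hence LHS − RHS is never 0, i.e. the two sides are never equal, so the relation holds for every integer in [-1000, 1000].

No counterexample exists.

Answer: Always true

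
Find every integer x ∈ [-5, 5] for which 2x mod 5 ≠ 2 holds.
Holds for: {-5, -3, -2, -1, 0, 2, 3, 4, 5}
Fails for: {-4, 1}

Answer: {-5, -3, -2, -1, 0, 2, 3, 4, 5}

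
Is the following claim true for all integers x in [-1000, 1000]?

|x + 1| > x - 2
Over all integers in [-1000, 1000], LHS − RHS is smallest at x = 0, where it equals 3:
x = 0: LHS = |0 + 1| = |1| = 1, RHS = 0 - 2 = -2; 1 > -2 — holds
At the ends of the range:
x = -1000: LHS = |(-1000) + 1| = |-999| = 999, RHS = (-1000) - 2 = -1002; 999 > -1002 — holds
x = 1000: LHS = |1000 + 1| = |1001| = 1001, RHS = 1000 - 2 = 998; 1001 > 998 — holds
Hence LHS − RHS is never zero or negative, i.e. LHS > RHS throughout, so the relation holds for every integer in [-1000, 1000].

No counterexample exists.

Answer: True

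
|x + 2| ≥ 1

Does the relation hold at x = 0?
x = 0: LHS = |0 + 2| = |2| = 2; 2 ≥ 1 — holds

The relation is satisfied at x = 0.

Answer: Yes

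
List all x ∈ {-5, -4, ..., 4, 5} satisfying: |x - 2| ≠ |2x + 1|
Holds for: {-5, -4, -2, -1, 0, 1, 2, 3, 4, 5}
Fails for: {-3}

Answer: {-5, -4, -2, -1, 0, 1, 2, 3, 4, 5}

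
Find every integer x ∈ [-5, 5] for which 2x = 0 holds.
Holds for: {0}
Fails for: {-5, -4, -3, -2, -1, 1, 2, 3, 4, 5}

Answer: {0}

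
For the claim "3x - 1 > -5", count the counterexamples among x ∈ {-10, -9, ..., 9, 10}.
Counterexamples in [-10, 10]: {-10, -9, -8, -7, -6, -5, -4, -3, -2}.

Counting them gives 9 values.

Answer: 9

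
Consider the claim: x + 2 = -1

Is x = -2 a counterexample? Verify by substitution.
Substitute x = -2 into the relation:
x = -2: LHS = (-2) + 2 = 0; 0 = -1 — FAILS

Since the claim fails at x = -2, this value is a counterexample.

Answer: Yes, x = -2 is a counterexample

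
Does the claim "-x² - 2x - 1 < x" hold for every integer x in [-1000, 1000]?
The claim fails at x = -1:
x = -1: LHS = -(-1)² - 2·(-1) - 1 = 0; 0 < -1 — FAILS

Because a single integer refutes it, the statement is false.

Answer: False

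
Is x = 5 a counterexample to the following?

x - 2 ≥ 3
Substitute x = 5 into the relation:
x = 5: LHS = 5 - 2 = 3; 3 ≥ 3 — holds

The claim holds here, so x = 5 is not a counterexample. (A counterexample exists elsewhere, e.g. x = 0.)

Answer: No, x = 5 is not a counterexample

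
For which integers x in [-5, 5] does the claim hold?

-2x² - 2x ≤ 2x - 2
Holds for: {-5, -4, -3, 1, 2, 3, 4, 5}
Fails for: {-2, -1, 0}

Answer: {-5, -4, -3, 1, 2, 3, 4, 5}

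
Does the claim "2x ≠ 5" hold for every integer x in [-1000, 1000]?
Track d = LHS − RHS over the integers in [-1000, 1000]. Equality would need d = 0, but d changes sign only between consecutive integers, jumping over 0:
x = 2: LHS = 2·2 = 4; 4 ≠ 5 — holds  (d = -1)
x = 3: LHS = 2·3 = 6; 6 ≠ 5 — holds  (d = 1)
Away from these crossings d keeps a constant sign, and checking every integer in [-1000, 1000] confirms d ≠ 0 throughout. Hence the two sides are never equal, so the relation holds for every integer in [-1000, 1000].

No counterexample exists.

Answer: True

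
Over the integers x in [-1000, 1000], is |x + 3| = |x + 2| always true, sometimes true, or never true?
Track d = LHS − RHS over the integers in [-1000, 1000]. Equality would need d = 0, but d changes sign only between consecutive integers, jumping over 0:
x = -3: LHS = |(-3) + 3| = |0| = 0, RHS = |(-3) + 2| = |-1| = 1; 0 = 1 — FAILS  (d = -1)
x = -2: LHS = |(-2) + 3| = |1| = 1, RHS = |(-2) + 2| = |0| = 0; 1 = 0 — FAILS  (d = 1)
Away from these crossings d keeps a constant sign, and checking every integer in [-1000, 1000] confirms d ≠ 0 throughout. Hence the two sides are never equal, so the claimed relation (=) fails for every integer in [-1000, 1000].

No integer in the range satisfies it.

Answer: Never true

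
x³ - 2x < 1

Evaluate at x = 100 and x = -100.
x = 100: LHS = 100³ - 2·100 = 999800; 999800 < 1 — FAILS
x = -100: LHS = (-100)³ - 2·(-100) = -999800; -999800 < 1 — holds

Answer: Partially: fails for x = 100, holds for x = -100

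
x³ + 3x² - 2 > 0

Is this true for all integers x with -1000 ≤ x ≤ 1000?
The claim fails at x = 0:
x = 0: LHS = 0³ + 3·0² - 2 = -2; -2 > 0 — FAILS

Because a single integer refutes it, the statement is false.

Answer: False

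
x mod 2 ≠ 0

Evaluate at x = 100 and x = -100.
x = 100: LHS = 100 mod 2 = 0; 0 ≠ 0 — FAILS
x = -100: LHS = (-100) mod 2 = 0; 0 ≠ 0 — FAILS

Answer: No, fails for both x = 100 and x = -100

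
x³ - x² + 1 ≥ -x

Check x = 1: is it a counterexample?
Substitute x = 1 into the relation:
x = 1: LHS = 1³ - 1² + 1 = 1; 1 ≥ -1 — holds

The claim holds here, so x = 1 is not a counterexample. (A counterexample exists elsewhere, e.g. x = -1.)

Answer: No, x = 1 is not a counterexample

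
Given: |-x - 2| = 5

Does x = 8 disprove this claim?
Substitute x = 8 into the relation:
x = 8: LHS = |-8 - 2| = |-10| = 10; 10 = 5 — FAILS

Since the claim fails at x = 8, this value is a counterexample.

Answer: Yes, x = 8 is a counterexample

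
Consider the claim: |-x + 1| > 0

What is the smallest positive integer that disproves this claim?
Testing positive integers:
x = 1: LHS = |-1 + 1| = |0| = 0; 0 > 0 — FAILS  ← smallest positive counterexample

Answer: x = 1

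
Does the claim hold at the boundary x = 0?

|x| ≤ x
x = 0: LHS = |0| = 0; 0 ≤ 0 — holds

The relation is satisfied at x = 0.

Answer: Yes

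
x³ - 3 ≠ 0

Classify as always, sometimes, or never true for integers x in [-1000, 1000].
Track d = LHS − RHS over the integers in [-1000, 1000]. Equality would need d = 0, but d changes sign only between consecutive integers, jumping over 0:
x = 1: LHS = 1³ - 3 = -2; -2 ≠ 0 — holds  (d = -2)
x = 2: LHS = 2³ - 3 = 5; 5 ≠ 0 — holds  (d = 5)
Away from these crossings d keeps a constant sign, and checking every integer in [-1000, 1000] confirms d ≠ 0 throughout. Hence the two sides are never equal, so the relation holds for every integer in [-1000, 1000].

No counterexample exists.

Answer: Always true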